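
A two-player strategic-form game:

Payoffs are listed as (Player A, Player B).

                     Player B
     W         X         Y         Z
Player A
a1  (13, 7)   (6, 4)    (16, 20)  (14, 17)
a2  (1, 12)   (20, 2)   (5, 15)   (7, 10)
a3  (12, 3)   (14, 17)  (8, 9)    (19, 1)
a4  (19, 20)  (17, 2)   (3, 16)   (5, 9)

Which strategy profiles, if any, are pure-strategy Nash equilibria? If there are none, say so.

Pure-strategy Nash equilibria: (a1, Y) and (a4, W)

Check each profile: it is a Nash equilibrium iff no player can strictly gain by switching unilaterally.
(a1, W): Player A can switch to a4 (13 → 19). Not NE.
(a1, X): Player A can switch to a2 (6 → 20). Not NE.
(a1, Y): Player A gets 16, best alternative 8; Player B gets 20, best alternative 17. No profitable deviation — NE.
(a1, Z): Player A can switch to a3 (14 → 19). Not NE.
(a2, W): Player A can switch to a1 (1 → 13). Not NE.
(a2, X): Player B can switch to W (2 → 12). Not NE.
(a2, Y): Player A can switch to a1 (5 → 16). Not NE.
(a4, W): Player A gets 19, best alternative 13; Player B gets 20, best alternative 16. No profitable deviation — NE.
(The remaining 8 profiles each have a profitable deviation by the same check.)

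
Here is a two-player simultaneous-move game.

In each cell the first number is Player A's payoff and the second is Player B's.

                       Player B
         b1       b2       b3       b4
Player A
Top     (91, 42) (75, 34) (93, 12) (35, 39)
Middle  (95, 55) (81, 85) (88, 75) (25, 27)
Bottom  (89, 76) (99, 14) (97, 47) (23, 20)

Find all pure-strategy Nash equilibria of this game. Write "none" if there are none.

(Top, b1): Player A can switch to Middle (91 → 95). Not NE.
(Top, b2): Player A can switch to Middle (75 → 81). Not NE.
(Top, b3): Player A can switch to Bottom (93 → 97). Not NE.
(Top, b4): Player B can switch to b1 (39 → 42). Not NE.
(Middle, b1): Player B can switch to b2 (55 → 85). Not NE.
(Middle, b2): Player A can switch to Bottom (81 → 99). Not NE.
(Middle, b3): Player A can switch to Top (88 → 93). Not NE.
(Middle, b4): Player A can switch to Top (25 → 35). Not NE.
(The remaining 4 profiles each have a profitable deviation by the same check.)

There is no pure-strategy Nash equilibrium.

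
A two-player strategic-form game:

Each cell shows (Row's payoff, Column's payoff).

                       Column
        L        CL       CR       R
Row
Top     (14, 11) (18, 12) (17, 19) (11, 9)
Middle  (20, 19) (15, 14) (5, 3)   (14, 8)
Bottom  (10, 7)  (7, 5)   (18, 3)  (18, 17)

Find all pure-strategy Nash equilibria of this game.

Pure-strategy Nash equilibria: (Middle, L) and (Bottom, R)

Row against L: payoffs 14, 20, 10 → best response Middle.
Row against CL: payoffs 18, 15, 7 → best response Top.
Row against CR: payoffs 17, 5, 18 → best response Bottom.
Row against R: payoffs 11, 14, 18 → best response Bottom.
Column against Top: payoffs 11, 12, 19, 9 → best response CR.
Column against Middle: payoffs 19, 14, 3, 8 → best response L.
Column against Bottom: payoffs 7, 5, 3, 17 → best response R.
Mutual best responses: (Middle, L); (Bottom, R).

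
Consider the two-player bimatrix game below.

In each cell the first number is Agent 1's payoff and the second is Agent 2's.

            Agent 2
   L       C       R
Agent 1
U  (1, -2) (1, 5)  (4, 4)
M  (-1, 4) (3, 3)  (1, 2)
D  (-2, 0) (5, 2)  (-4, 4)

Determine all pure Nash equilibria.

No pure-strategy Nash equilibrium.

For each strategy profile, look for a profitable unilateral deviation.
(U, L): Agent 2 can switch to C (-2 → 5). Not NE.
(U, C): Agent 1 can switch to M (1 → 3). Not NE.
(U, R): Agent 2 can switch to C (4 → 5). Not NE.
(M, L): Agent 1 can switch to U (-1 → 1). Not NE.
(M, C): Agent 1 can switch to D (3 → 5). Not NE.
(M, R): Agent 1 can switch to U (1 → 4). Not NE.
(D, L): Agent 1 can switch to U (-2 → 1). Not NE.
(D, C): Agent 2 can switch to R (2 → 4). Not NE.
(D, R): Agent 1 can switch to U (-4 → 4). Not NE.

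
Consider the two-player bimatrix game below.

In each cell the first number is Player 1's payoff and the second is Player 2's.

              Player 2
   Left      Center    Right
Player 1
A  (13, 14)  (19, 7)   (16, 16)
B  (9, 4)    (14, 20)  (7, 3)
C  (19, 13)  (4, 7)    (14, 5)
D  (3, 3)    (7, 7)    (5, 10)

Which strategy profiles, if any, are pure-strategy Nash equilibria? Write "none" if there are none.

For each player, find the best response to each opponent profile; mutual best responses are the pure NE.
Player 1 against Left: payoffs 13, 9, 19, 3 → best response C.
Player 1 against Center: payoffs 19, 14, 4, 7 → best response A.
Player 1 against Right: payoffs 16, 7, 14, 5 → best response A.
Player 2 against A: payoffs 14, 7, 16 → best response Right.
Player 2 against B: payoffs 4, 20, 3 → best response Center.
Player 2 against C: payoffs 13, 7, 5 → best response Left.
Player 2 against D: payoffs 3, 7, 10 → best response Right.
Mutual best responses: (A, Right); (C, Left).

(A, Right), (C, Left)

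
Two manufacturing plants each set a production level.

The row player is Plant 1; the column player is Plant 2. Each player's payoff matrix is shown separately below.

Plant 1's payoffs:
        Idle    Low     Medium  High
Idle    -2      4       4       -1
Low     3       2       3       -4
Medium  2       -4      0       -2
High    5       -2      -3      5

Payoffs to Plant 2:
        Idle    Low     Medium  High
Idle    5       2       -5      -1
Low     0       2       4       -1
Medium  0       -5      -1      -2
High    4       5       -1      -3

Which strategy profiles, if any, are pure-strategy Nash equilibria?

none

Plant 1 against Idle: payoffs -2, 3, 2, 5 → best response High.
Plant 1 against Low: payoffs 4, 2, -4, -2 → best response Idle.
Plant 1 against Medium: payoffs 4, 3, 0, -3 → best response Idle.
Plant 1 against High: payoffs -1, -4, -2, 5 → best response High.
Plant 2 against Idle: payoffs 5, 2, -5, -1 → best response Idle.
Plant 2 against Low: payoffs 0, 2, 4, -1 → best response Medium.
Plant 2 against Medium: payoffs 0, -5, -1, -2 → best response Idle.
Plant 2 against High: payoffs 4, 5, -1, -3 → best response Low.
No profile is a mutual best response for all players.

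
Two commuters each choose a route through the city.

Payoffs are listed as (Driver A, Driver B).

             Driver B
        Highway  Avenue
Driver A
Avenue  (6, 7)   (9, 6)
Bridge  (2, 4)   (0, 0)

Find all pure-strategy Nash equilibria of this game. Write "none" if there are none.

Driver A against Highway: payoffs 6, 2 → best response Avenue.
Driver A against Avenue: payoffs 9, 0 → best response Avenue.
Driver B against Avenue: payoffs 7, 6 → best response Highway.
Driver B against Bridge: payoffs 4, 0 → best response Highway.
Mutual best responses: (Avenue, Highway).

The unique pure-strategy Nash equilibrium is (Avenue, Highway).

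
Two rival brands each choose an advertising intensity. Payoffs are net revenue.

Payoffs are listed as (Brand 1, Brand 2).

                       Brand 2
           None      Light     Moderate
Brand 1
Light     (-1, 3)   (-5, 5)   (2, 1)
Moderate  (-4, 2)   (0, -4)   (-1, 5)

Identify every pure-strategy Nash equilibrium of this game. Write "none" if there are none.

none

Check each profile: it is a Nash equilibrium iff no player can strictly gain by switching unilaterally.
(Light, None): Brand 2 can switch to Light (3 → 5). Not NE.
(Light, Light): Brand 1 can switch to Moderate (-5 → 0). Not NE.
(Light, Moderate): Brand 2 can switch to None (1 → 3). Not NE.
(Moderate, None): Brand 1 can switch to Light (-4 → -1). Not NE.
(Moderate, Light): Brand 2 can switch to None (-4 → 2). Not NE.
(Moderate, Moderate): Brand 1 can switch to Light (-1 → 2). Not NE.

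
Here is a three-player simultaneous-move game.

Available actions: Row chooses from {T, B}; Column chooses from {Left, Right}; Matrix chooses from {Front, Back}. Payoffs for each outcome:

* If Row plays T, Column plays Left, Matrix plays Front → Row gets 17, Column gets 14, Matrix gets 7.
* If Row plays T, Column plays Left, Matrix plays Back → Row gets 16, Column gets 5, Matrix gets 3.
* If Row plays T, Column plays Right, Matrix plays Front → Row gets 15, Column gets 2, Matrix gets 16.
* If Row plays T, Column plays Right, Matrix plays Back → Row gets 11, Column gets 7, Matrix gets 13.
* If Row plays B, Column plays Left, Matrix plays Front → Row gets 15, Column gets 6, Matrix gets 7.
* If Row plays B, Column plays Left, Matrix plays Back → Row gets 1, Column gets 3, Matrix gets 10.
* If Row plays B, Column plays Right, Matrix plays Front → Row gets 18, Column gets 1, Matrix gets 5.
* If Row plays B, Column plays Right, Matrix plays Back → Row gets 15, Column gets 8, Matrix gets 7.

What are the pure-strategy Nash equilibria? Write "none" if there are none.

(T, Left, Front), (B, Right, Back)

(T, Left, Front): Row gets 17, best alternative 15; Column gets 14, best alternative 2; Matrix gets 7, best alternative 3. No profitable deviation — NE.
(T, Left, Back): Column can switch to Right (5 → 7). Not NE.
(T, Right, Front): Row can switch to B (15 → 18). Not NE.
(T, Right, Back): Row can switch to B (11 → 15). Not NE.
(B, Left, Front): Row can switch to T (15 → 17). Not NE.
(B, Left, Back): Row can switch to T (1 → 16). Not NE.
(B, Right, Front): Column can switch to Left (1 → 6). Not NE.
(B, Right, Back): Row gets 15, best alternative 11; Column gets 8, best alternative 3; Matrix gets 7, best alternative 5. No profitable deviation — NE.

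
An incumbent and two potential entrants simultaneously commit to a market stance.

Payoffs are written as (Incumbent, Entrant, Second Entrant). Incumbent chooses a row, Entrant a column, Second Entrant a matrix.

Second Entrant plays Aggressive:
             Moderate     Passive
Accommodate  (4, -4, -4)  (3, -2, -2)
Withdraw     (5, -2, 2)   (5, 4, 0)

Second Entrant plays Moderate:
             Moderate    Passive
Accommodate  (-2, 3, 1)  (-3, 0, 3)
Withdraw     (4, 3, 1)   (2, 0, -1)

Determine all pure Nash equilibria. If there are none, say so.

Check each profile: it is a Nash equilibrium iff no player can strictly gain by switching unilaterally.
(Accommodate, Moderate, Aggressive): Incumbent can switch to Withdraw (4 → 5). Not NE.
(Accommodate, Moderate, Moderate): Incumbent can switch to Withdraw (-2 → 4). Not NE.
(Accommodate, Passive, Aggressive): Incumbent can switch to Withdraw (3 → 5). Not NE.
(Accommodate, Passive, Moderate): Incumbent can switch to Withdraw (-3 → 2). Not NE.
(Withdraw, Moderate, Aggressive): Entrant can switch to Passive (-2 → 4). Not NE.
(Withdraw, Moderate, Moderate): Second Entrant can switch to Aggressive (1 → 2). Not NE.
(Withdraw, Passive, Aggressive): Incumbent gets 5, best alternative 3; Entrant gets 4, best alternative -2; Second Entrant gets 0, best alternative -1. No profitable deviation — NE.
(The remaining 1 profile has a profitable deviation by the same check.)

Pure NE: (Withdraw, Passive, Aggressive)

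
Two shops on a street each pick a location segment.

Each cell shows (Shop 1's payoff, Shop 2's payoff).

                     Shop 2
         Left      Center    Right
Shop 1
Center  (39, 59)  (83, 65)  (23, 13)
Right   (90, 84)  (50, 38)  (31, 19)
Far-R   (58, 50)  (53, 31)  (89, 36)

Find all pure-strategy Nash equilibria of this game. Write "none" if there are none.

Mark each player's best response to every combination of opponents' strategies; a profile where every player is best-responding is a pure Nash equilibrium.
Shop 1 against Left: payoffs 39, 90, 58 → best response Right.
Shop 1 against Center: payoffs 83, 50, 53 → best response Center.
Shop 1 against Right: payoffs 23, 31, 89 → best response Far-R.
Shop 2 against Center: payoffs 59, 65, 13 → best response Center.
Shop 2 against Right: payoffs 84, 38, 19 → best response Left.
Shop 2 against Far-R: payoffs 50, 31, 36 → best response Left.
Mutual best responses: (Center, Center); (Right, Left).

(Center, Center) and (Right, Left)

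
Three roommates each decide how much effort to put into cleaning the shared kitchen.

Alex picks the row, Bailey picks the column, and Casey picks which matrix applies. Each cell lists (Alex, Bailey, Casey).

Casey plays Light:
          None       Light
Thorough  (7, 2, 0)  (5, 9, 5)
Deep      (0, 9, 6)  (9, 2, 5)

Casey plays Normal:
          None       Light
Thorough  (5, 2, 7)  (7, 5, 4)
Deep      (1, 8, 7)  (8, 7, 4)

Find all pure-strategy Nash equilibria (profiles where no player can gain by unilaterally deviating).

This game has no pure Nash equilibrium.

Alex against (None, Light): payoffs 7, 0 → best response Thorough.
Alex against (None, Normal): payoffs 5, 1 → best response Thorough.
Alex against (Light, Light): payoffs 5, 9 → best response Deep.
Alex against (Light, Normal): payoffs 7, 8 → best response Deep.
Bailey against (Thorough, Light): payoffs 2, 9 → best response Light.
Bailey against (Thorough, Normal): payoffs 2, 5 → best response Light.
Bailey against (Deep, Light): payoffs 9, 2 → best response None.
Bailey against (Deep, Normal): payoffs 8, 7 → best response None.
Casey against (Thorough, None): payoffs 0, 7 → best response Normal.
Casey against (Thorough, Light): payoffs 5, 4 → best response Light.
Casey against (Deep, None): payoffs 6, 7 → best response Normal.
Casey against (Deep, Light): payoffs 5, 4 → best response Light.
No profile is a mutual best response for all players.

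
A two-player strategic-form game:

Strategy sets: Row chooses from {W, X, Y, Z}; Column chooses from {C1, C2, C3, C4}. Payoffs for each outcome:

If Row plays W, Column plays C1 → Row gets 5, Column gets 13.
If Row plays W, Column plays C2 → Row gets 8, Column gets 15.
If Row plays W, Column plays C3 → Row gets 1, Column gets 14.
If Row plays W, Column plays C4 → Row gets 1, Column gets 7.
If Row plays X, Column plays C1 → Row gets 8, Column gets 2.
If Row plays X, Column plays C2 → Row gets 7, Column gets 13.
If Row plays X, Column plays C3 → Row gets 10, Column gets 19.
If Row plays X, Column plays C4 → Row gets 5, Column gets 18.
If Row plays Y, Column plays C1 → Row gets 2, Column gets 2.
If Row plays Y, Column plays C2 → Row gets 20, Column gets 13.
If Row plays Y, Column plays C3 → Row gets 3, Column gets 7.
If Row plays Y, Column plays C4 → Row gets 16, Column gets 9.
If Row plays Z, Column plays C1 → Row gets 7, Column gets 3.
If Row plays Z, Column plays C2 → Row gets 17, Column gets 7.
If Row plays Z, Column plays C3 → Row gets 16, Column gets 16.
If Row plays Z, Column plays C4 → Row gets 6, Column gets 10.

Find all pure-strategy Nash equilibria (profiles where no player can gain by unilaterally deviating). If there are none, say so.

(Y, C2); (Z, C3)

Row against C1: payoffs 5, 8, 2, 7 → best response X.
Row against C2: payoffs 8, 7, 20, 17 → best response Y.
Row against C3: payoffs 1, 10, 3, 16 → best response Z.
Row against C4: payoffs 1, 5, 16, 6 → best response Y.
Column against W: payoffs 13, 15, 14, 7 → best response C2.
Column against X: payoffs 2, 13, 19, 18 → best response C3.
Column against Y: payoffs 2, 13, 7, 9 → best response C2.
Column against Z: payoffs 3, 7, 16, 10 → best response C3.
Mutual best responses: (Y, C2); (Z, C3).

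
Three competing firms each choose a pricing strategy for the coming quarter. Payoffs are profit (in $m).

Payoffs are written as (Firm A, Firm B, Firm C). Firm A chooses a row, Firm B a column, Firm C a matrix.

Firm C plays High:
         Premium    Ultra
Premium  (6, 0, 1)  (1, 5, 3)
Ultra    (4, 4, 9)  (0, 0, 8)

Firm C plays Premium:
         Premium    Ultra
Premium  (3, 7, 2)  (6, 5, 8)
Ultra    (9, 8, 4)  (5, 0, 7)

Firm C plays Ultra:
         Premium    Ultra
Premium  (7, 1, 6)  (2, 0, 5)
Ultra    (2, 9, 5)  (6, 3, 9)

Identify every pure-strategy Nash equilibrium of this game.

(Premium, Premium, High): Firm B can switch to Ultra (0 → 5). Not NE.
(Premium, Premium, Premium): Firm A can switch to Ultra (3 → 9). Not NE.
(Premium, Premium, Ultra): Firm A gets 7, best alternative 2; Firm B gets 1, best alternative 0; Firm C gets 6, best alternative 2. No profitable deviation — NE.
(Premium, Ultra, High): Firm C can switch to Premium (3 → 8). Not NE.
(Premium, Ultra, Premium): Firm B can switch to Premium (5 → 7). Not NE.
(Premium, Ultra, Ultra): Firm A can switch to Ultra (2 → 6). Not NE.
(Ultra, Premium, High): Firm A can switch to Premium (4 → 6). Not NE.
(The remaining 5 profiles each have a profitable deviation by the same check.)

(Premium, Premium, Ultra)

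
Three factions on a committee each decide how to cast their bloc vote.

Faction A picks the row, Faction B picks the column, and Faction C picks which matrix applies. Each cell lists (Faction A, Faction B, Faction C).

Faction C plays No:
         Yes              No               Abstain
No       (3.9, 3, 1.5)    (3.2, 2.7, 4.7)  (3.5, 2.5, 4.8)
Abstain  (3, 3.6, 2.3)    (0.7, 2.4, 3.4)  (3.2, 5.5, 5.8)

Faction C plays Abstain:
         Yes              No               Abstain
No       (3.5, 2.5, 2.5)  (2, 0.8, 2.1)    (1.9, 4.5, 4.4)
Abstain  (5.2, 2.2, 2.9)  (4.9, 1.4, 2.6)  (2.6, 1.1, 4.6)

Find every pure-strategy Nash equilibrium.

Pure NE: (Abstain, Yes, Abstain)

For each strategy profile, look for a profitable unilateral deviation.
(No, Yes, No): Faction C can switch to Abstain (1.5 → 2.5). Not NE.
(No, Yes, Abstain): Faction A can switch to Abstain (3.5 → 5.2). Not NE.
(No, No, No): Faction B can switch to Yes (2.7 → 3). Not NE.
(No, No, Abstain): Faction A can switch to Abstain (2 → 4.9). Not NE.
(No, Abstain, No): Faction B can switch to Yes (2.5 → 3). Not NE.
(No, Abstain, Abstain): Faction A can switch to Abstain (1.9 → 2.6). Not NE.
(Abstain, Yes, No): Faction A can switch to No (3 → 3.9). Not NE.
(Abstain, Yes, Abstain): Faction A gets 5.2, best alternative 3.5; Faction B gets 2.2, best alternative 1.4; Faction C gets 2.9, best alternative 2.3. No profitable deviation — NE.
(Abstain, No, No): Faction A can switch to No (0.7 → 3.2). Not NE.
(The remaining 3 profiles each have a profitable deviation by the same check.)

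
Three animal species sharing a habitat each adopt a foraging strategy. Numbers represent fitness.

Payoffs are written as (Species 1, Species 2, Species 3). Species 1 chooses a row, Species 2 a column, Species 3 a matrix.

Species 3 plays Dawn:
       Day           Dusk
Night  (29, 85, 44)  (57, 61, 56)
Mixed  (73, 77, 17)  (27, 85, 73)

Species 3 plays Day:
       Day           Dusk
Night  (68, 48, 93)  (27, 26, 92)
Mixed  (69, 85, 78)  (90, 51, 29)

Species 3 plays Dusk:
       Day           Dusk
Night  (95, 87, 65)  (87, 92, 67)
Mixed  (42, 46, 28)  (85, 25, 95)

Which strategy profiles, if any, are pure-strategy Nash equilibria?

(Mixed, Day, Day)

Species 1 against (Day, Dawn): payoffs 29, 73 → best response Mixed.
Species 1 against (Day, Day): payoffs 68, 69 → best response Mixed.
Species 1 against (Day, Dusk): payoffs 95, 42 → best response Night.
Species 1 against (Dusk, Dawn): payoffs 57, 27 → best response Night.
Species 1 against (Dusk, Day): payoffs 27, 90 → best response Mixed.
Species 1 against (Dusk, Dusk): payoffs 87, 85 → best response Night.
Species 2 against (Night, Dawn): payoffs 85, 61 → best response Day.
Species 2 against (Night, Day): payoffs 48, 26 → best response Day.
Species 2 against (Night, Dusk): payoffs 87, 92 → best response Dusk.
Species 2 against (Mixed, Dawn): payoffs 77, 85 → best response Dusk.
Species 2 against (Mixed, Day): payoffs 85, 51 → best response Day.
Species 2 against (Mixed, Dusk): payoffs 46, 25 → best response Day.
Species 3 against (Night, Day): payoffs 44, 93, 65 → best response Day.
Species 3 against (Night, Dusk): payoffs 56, 92, 67 → best response Day.
Species 3 against (Mixed, Day): payoffs 17, 78, 28 → best response Day.
Species 3 against (Mixed, Dusk): payoffs 73, 29, 95 → best response Dusk.
Mutual best responses: (Mixed, Day, Day).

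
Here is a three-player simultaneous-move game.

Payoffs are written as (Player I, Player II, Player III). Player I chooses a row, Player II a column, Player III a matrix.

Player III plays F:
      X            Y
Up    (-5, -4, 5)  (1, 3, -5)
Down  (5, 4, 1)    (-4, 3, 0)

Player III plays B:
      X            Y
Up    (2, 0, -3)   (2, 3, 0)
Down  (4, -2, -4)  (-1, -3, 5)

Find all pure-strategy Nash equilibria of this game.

Check each profile: it is a Nash equilibrium iff no player can strictly gain by switching unilaterally.
(Up, X, F): Player I can switch to Down (-5 → 5). Not NE.
(Up, X, B): Player I can switch to Down (2 → 4). Not NE.
(Up, Y, F): Player III can switch to B (-5 → 0). Not NE.
(Up, Y, B): Player I gets 2, best alternative -1; Player II gets 3, best alternative 0; Player III gets 0, best alternative -5. No profitable deviation — NE.
(Down, X, F): Player I gets 5, best alternative -5; Player II gets 4, best alternative 3; Player III gets 1, best alternative -4. No profitable deviation — NE.
(Down, X, B): Player III can switch to F (-4 → 1). Not NE.
(Down, Y, F): Player I can switch to Up (-4 → 1). Not NE.
(Down, Y, B): Player I can switch to Up (-1 → 2). Not NE.

(Up, Y, B), (Down, X, F)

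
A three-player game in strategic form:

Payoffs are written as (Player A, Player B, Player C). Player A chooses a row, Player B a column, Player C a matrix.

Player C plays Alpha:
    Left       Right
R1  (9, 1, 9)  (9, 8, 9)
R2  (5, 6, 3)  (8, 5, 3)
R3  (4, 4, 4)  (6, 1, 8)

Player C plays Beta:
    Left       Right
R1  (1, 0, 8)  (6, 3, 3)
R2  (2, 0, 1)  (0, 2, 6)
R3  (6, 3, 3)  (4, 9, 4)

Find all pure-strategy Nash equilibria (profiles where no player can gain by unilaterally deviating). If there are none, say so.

(R1, Right, Alpha)

Check each profile: it is a Nash equilibrium iff no player can strictly gain by switching unilaterally.
(R1, Left, Alpha): Player B can switch to Right (1 → 8). Not NE.
(R1, Left, Beta): Player A can switch to R2 (1 → 2). Not NE.
(R1, Right, Alpha): Player A gets 9, best alternative 8; Player B gets 8, best alternative 1; Player C gets 9, best alternative 3. No profitable deviation — NE.
(R1, Right, Beta): Player C can switch to Alpha (3 → 9). Not NE.
(R2, Left, Alpha): Player A can switch to R1 (5 → 9). Not NE.
(R2, Left, Beta): Player A can switch to R3 (2 → 6). Not NE.
(R2, Right, Alpha): Player A can switch to R1 (8 → 9). Not NE.
(The remaining 5 profiles each have a profitable deviation by the same check.)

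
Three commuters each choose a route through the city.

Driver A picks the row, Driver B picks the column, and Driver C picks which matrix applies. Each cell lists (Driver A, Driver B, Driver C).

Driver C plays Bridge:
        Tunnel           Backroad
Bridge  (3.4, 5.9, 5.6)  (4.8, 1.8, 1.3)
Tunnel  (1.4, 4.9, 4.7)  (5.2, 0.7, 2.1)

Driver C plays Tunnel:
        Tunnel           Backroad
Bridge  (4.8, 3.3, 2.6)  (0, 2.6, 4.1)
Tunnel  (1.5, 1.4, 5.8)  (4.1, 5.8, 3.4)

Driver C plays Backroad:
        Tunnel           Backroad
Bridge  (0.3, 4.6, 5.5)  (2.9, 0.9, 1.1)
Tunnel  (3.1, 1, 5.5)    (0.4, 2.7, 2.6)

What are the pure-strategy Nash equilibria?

(Bridge, Tunnel, Bridge), (Tunnel, Backroad, Tunnel)

Driver A against (Tunnel, Bridge): payoffs 3.4, 1.4 → best response Bridge.
Driver A against (Tunnel, Tunnel): payoffs 4.8, 1.5 → best response Bridge.
Driver A against (Tunnel, Backroad): payoffs 0.3, 3.1 → best response Tunnel.
Driver A against (Backroad, Bridge): payoffs 4.8, 5.2 → best response Tunnel.
Driver A against (Backroad, Tunnel): payoffs 0, 4.1 → best response Tunnel.
Driver A against (Backroad, Backroad): payoffs 2.9, 0.4 → best response Bridge.
Driver B against (Bridge, Bridge): payoffs 5.9, 1.8 → best response Tunnel.
Driver B against (Bridge, Tunnel): payoffs 3.3, 2.6 → best response Tunnel.
Driver B against (Bridge, Backroad): payoffs 4.6, 0.9 → best response Tunnel.
Driver B against (Tunnel, Bridge): payoffs 4.9, 0.7 → best response Tunnel.
Driver B against (Tunnel, Tunnel): payoffs 1.4, 5.8 → best response Backroad.
Driver B against (Tunnel, Backroad): payoffs 1, 2.7 → best response Backroad.
Driver C against (Bridge, Tunnel): payoffs 5.6, 2.6, 5.5 → best response Bridge.
Driver C against (Bridge, Backroad): payoffs 1.3, 4.1, 1.1 → best response Tunnel.
Driver C against (Tunnel, Tunnel): payoffs 4.7, 5.8, 5.5 → best response Tunnel.
Driver C against (Tunnel, Backroad): payoffs 2.1, 3.4, 2.6 → best response Tunnel.
Mutual best responses: (Bridge, Tunnel, Bridge); (Tunnel, Backroad, Tunnel).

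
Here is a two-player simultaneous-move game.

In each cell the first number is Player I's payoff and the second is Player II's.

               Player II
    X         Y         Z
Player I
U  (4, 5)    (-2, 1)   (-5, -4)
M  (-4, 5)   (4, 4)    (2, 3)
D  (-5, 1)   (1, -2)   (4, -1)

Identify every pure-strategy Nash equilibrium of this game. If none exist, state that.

Player I against X: payoffs 4, -4, -5 → best response U.
Player I against Y: payoffs -2, 4, 1 → best response M.
Player I against Z: payoffs -5, 2, 4 → best response D.
Player II against U: payoffs 5, 1, -4 → best response X.
Player II against M: payoffs 5, 4, 3 → best response X.
Player II against D: payoffs 1, -2, -1 → best response X.
Mutual best responses: (U, X).

(U, X)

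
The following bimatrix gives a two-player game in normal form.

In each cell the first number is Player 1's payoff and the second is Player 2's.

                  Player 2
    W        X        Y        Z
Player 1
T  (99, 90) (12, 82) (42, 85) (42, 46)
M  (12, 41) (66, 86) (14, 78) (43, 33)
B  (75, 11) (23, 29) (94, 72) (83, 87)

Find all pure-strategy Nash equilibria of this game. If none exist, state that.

Player 1 against W: payoffs 99, 12, 75 → best response T.
Player 1 against X: payoffs 12, 66, 23 → best response M.
Player 1 against Y: payoffs 42, 14, 94 → best response B.
Player 1 against Z: payoffs 42, 43, 83 → best response B.
Player 2 against T: payoffs 90, 82, 85, 46 → best response W.
Player 2 against M: payoffs 41, 86, 78, 33 → best response X.
Player 2 against B: payoffs 11, 29, 72, 87 → best response Z.
Mutual best responses: (T, W); (M, X); (B, Z).

Pure-strategy Nash equilibria: (T, W), (M, X), (B, Z)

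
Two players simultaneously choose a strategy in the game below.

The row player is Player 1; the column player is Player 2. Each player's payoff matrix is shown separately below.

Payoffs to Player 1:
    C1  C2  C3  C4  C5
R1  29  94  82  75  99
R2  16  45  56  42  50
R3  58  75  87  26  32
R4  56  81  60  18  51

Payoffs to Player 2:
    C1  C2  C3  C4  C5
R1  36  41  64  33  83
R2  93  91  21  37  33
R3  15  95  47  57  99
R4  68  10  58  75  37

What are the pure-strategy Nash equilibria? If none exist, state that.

The unique pure-strategy Nash equilibrium is (R1, C5).

(R1, C1): Player 1 can switch to R3 (29 → 58). Not NE.
(R1, C2): Player 2 can switch to C3 (41 → 64). Not NE.
(R1, C3): Player 1 can switch to R3 (82 → 87). Not NE.
(R1, C4): Player 2 can switch to C1 (33 → 36). Not NE.
(R1, C5): Player 1 gets 99, best alternative 51; Player 2 gets 83, best alternative 64. No profitable deviation — NE.
(R2, C1): Player 1 can switch to R1 (16 → 29). Not NE.
(R2, C2): Player 1 can switch to R1 (45 → 94). Not NE.
(R2, C3): Player 1 can switch to R1 (56 → 82). Not NE.
(R2, C4): Player 1 can switch to R1 (42 → 75). Not NE.
(The remaining 11 profiles each have a profitable deviation by the same check.)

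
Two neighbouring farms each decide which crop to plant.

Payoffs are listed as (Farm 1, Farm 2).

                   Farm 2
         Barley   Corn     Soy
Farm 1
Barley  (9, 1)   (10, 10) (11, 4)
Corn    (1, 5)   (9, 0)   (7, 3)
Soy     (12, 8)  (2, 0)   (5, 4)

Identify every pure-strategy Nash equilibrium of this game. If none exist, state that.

The pure Nash equilibria are (Barley, Corn); (Soy, Barley).

(Barley, Barley): Farm 1 can switch to Soy (9 → 12). Not NE.
(Barley, Corn): Farm 1 gets 10, best alternative 9; Farm 2 gets 10, best alternative 4. No profitable deviation — NE.
(Barley, Soy): Farm 2 can switch to Corn (4 → 10). Not NE.
(Corn, Barley): Farm 1 can switch to Barley (1 → 9). Not NE.
(Corn, Corn): Farm 1 can switch to Barley (9 → 10). Not NE.
(Corn, Soy): Farm 1 can switch to Barley (7 → 11). Not NE.
(Soy, Barley): Farm 1 gets 12, best alternative 9; Farm 2 gets 8, best alternative 4. No profitable deviation — NE.
(Soy, Corn): Farm 1 can switch to Barley (2 → 10). Not NE.
(Soy, Soy): Farm 1 can switch to Barley (5 → 11). Not NE.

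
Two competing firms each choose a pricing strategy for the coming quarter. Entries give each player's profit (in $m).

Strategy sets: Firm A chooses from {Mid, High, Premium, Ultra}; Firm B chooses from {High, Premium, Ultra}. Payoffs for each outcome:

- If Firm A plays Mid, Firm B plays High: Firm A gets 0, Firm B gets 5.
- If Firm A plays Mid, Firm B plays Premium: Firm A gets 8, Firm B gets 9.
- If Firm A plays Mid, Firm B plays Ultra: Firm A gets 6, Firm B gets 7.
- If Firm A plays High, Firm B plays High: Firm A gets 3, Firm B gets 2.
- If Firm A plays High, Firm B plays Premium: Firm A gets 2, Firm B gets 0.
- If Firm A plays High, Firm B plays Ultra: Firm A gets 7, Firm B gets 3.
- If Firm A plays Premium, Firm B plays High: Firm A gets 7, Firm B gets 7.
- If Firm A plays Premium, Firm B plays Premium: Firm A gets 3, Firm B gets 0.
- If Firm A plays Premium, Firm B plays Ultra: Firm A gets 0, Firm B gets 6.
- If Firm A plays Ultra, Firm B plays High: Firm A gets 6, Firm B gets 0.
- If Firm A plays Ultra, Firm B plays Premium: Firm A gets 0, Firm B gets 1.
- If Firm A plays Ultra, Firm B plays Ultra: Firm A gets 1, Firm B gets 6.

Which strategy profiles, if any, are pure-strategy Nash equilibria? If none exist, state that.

(Mid, Premium), (High, Ultra), (Premium, High)

(Mid, High): Firm A can switch to High (0 → 3). Not NE.
(Mid, Premium): Firm A gets 8, best alternative 3; Firm B gets 9, best alternative 7. No profitable deviation — NE.
(Mid, Ultra): Firm A can switch to High (6 → 7). Not NE.
(High, High): Firm A can switch to Premium (3 → 7). Not NE.
(High, Premium): Firm A can switch to Mid (2 → 8). Not NE.
(High, Ultra): Firm A gets 7, best alternative 6; Firm B gets 3, best alternative 2. No profitable deviation — NE.
(Premium, High): Firm A gets 7, best alternative 6; Firm B gets 7, best alternative 6. No profitable deviation — NE.
(Premium, Premium): Firm A can switch to Mid (3 → 8). Not NE.
(Premium, Ultra): Firm A can switch to Mid (0 → 6). Not NE.
(Ultra, High): Firm A can switch to Premium (6 → 7). Not NE.
(Ultra, Premium): Firm A can switch to Mid (0 → 8). Not NE.
(Ultra, Ultra): Firm A can switch to Mid (1 → 6). Not NE.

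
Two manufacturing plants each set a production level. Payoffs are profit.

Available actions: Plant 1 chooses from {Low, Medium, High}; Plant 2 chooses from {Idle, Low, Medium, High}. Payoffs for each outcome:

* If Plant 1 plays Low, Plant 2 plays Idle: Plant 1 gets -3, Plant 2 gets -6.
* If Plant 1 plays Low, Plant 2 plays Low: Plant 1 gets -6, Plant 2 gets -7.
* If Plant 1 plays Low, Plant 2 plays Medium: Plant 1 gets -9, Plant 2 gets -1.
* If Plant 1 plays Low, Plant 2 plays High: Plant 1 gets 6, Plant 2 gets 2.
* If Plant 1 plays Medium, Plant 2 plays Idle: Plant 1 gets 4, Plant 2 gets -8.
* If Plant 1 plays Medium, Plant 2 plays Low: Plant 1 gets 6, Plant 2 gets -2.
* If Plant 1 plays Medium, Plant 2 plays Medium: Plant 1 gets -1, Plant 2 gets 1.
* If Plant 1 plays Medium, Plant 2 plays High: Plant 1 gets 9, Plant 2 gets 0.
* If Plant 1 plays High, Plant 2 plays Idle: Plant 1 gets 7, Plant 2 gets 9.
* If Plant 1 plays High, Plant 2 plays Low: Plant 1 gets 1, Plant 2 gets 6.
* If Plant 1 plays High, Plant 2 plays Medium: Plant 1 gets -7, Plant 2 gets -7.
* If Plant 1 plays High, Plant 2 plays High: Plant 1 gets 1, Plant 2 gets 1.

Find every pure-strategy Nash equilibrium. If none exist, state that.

(Low, Idle): Plant 1 can switch to Medium (-3 → 4). Not NE.
(Low, Low): Plant 1 can switch to Medium (-6 → 6). Not NE.
(Low, Medium): Plant 1 can switch to Medium (-9 → -1). Not NE.
(Low, High): Plant 1 can switch to Medium (6 → 9). Not NE.
(Medium, Idle): Plant 1 can switch to High (4 → 7). Not NE.
(Medium, Low): Plant 2 can switch to Medium (-2 → 1). Not NE.
(Medium, Medium): Plant 1 gets -1, best alternative -7; Plant 2 gets 1, best alternative 0. No profitable deviation — NE.
(Medium, High): Plant 2 can switch to Medium (0 → 1). Not NE.
(High, Idle): Plant 1 gets 7, best alternative 4; Plant 2 gets 9, best alternative 6. No profitable deviation — NE.
(High, Low): Plant 1 can switch to Medium (1 → 6). Not NE.
(High, Medium): Plant 1 can switch to Medium (-7 → -1). Not NE.
(High, High): Plant 1 can switch to Low (1 → 6). Not NE.

(Medium, Medium), (High, Idle)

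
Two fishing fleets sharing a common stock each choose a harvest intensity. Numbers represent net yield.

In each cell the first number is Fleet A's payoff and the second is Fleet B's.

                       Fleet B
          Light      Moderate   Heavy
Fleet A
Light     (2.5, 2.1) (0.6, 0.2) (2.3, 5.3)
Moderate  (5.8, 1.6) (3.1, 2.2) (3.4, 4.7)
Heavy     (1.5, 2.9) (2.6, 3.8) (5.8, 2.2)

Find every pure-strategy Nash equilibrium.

There is no pure-strategy Nash equilibrium.

Check each profile: it is a Nash equilibrium iff no player can strictly gain by switching unilaterally.
(Light, Light): Fleet A can switch to Moderate (2.5 → 5.8). Not NE.
(Light, Moderate): Fleet A can switch to Moderate (0.6 → 3.1). Not NE.
(Light, Heavy): Fleet A can switch to Moderate (2.3 → 3.4). Not NE.
(Moderate, Light): Fleet B can switch to Moderate (1.6 → 2.2). Not NE.
(Moderate, Moderate): Fleet B can switch to Heavy (2.2 → 4.7). Not NE.
(Moderate, Heavy): Fleet A can switch to Heavy (3.4 → 5.8). Not NE.
(The remaining 3 profiles each have a profitable deviation by the same check.)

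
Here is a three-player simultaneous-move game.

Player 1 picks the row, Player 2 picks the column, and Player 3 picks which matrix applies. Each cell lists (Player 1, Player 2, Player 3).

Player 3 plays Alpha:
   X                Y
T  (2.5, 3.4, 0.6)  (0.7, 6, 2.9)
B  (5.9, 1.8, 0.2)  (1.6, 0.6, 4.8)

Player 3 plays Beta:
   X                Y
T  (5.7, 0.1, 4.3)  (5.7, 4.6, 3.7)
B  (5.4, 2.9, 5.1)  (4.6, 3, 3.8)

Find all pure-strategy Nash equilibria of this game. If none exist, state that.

(T, X, Alpha): Player 1 can switch to B (2.5 → 5.9). Not NE.
(T, X, Beta): Player 2 can switch to Y (0.1 → 4.6). Not NE.
(T, Y, Alpha): Player 1 can switch to B (0.7 → 1.6). Not NE.
(T, Y, Beta): Player 1 gets 5.7, best alternative 4.6; Player 2 gets 4.6, best alternative 0.1; Player 3 gets 3.7, best alternative 2.9. No profitable deviation — NE.
(B, X, Alpha): Player 3 can switch to Beta (0.2 → 5.1). Not NE.
(B, X, Beta): Player 1 can switch to T (5.4 → 5.7). Not NE.
(B, Y, Alpha): Player 2 can switch to X (0.6 → 1.8). Not NE.
(B, Y, Beta): Player 1 can switch to T (4.6 → 5.7). Not NE.

(T, Y, Beta)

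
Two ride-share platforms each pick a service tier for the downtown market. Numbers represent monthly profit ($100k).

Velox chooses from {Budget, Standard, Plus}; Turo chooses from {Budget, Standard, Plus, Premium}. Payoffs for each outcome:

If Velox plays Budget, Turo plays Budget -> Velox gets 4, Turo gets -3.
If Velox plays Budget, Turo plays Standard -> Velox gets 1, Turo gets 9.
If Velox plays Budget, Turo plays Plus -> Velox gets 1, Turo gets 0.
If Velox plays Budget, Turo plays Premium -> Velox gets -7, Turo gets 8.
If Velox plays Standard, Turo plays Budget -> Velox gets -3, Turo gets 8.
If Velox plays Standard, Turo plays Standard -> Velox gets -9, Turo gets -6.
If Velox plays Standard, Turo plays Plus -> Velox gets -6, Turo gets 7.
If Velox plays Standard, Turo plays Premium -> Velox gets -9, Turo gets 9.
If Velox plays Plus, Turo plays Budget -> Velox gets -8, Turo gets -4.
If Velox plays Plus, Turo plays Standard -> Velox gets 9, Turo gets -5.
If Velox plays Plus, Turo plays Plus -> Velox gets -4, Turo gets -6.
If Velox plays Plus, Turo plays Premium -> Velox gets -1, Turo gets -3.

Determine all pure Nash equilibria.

Velox against Budget: payoffs 4, -3, -8 → best response Budget.
Velox against Standard: payoffs 1, -9, 9 → best response Plus.
Velox against Plus: payoffs 1, -6, -4 → best response Budget.
Velox against Premium: payoffs -7, -9, -1 → best response Plus.
Turo against Budget: payoffs -3, 9, 0, 8 → best response Standard.
Turo against Standard: payoffs 8, -6, 7, 9 → best response Premium.
Turo against Plus: payoffs -4, -5, -6, -3 → best response Premium.
Mutual best responses: (Plus, Premium).

Pure NE: (Plus, Premium)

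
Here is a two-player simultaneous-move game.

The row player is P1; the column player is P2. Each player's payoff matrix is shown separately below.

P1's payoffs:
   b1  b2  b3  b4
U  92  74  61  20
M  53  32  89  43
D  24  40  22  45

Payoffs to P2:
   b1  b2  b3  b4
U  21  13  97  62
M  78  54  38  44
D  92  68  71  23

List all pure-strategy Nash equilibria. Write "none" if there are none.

No pure-strategy Nash equilibrium.

P1 against b1: payoffs 92, 53, 24 → best response U.
P1 against b2: payoffs 74, 32, 40 → best response U.
P1 against b3: payoffs 61, 89, 22 → best response M.
P1 against b4: payoffs 20, 43, 45 → best response D.
P2 against U: payoffs 21, 13, 97, 62 → best response b3.
P2 against M: payoffs 78, 54, 38, 44 → best response b1.
P2 against D: payoffs 92, 68, 71, 23 → best response b1.
No profile is a mutual best response for all players.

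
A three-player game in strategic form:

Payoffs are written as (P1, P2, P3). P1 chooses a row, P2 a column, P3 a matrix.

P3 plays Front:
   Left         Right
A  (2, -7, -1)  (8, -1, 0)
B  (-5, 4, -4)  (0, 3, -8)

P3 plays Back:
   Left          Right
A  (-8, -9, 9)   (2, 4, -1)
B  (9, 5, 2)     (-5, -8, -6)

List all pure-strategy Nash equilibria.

(A, Right, Front) and (B, Left, Back)

Check each profile: it is a Nash equilibrium iff no player can strictly gain by switching unilaterally.
(A, Left, Front): P2 can switch to Right (-7 → -1). Not NE.
(A, Left, Back): P1 can switch to B (-8 → 9). Not NE.
(A, Right, Front): P1 gets 8, best alternative 0; P2 gets -1, best alternative -7; P3 gets 0, best alternative -1. No profitable deviation — NE.
(A, Right, Back): P3 can switch to Front (-1 → 0). Not NE.
(B, Left, Front): P1 can switch to A (-5 → 2). Not NE.
(B, Left, Back): P1 gets 9, best alternative -8; P2 gets 5, best alternative -8; P3 gets 2, best alternative -4. No profitable deviation — NE.
(B, Right, Front): P1 can switch to A (0 → 8). Not NE.
(B, Right, Back): P1 can switch to A (-5 → 2). Not NE.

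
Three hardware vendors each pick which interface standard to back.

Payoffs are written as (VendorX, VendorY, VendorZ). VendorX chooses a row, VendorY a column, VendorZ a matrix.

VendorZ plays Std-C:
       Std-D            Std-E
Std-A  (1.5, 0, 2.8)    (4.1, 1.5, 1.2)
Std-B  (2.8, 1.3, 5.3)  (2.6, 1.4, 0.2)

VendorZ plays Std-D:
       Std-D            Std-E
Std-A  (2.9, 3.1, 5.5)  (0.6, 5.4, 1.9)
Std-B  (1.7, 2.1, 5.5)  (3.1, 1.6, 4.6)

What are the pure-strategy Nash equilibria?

VendorX against (Std-D, Std-C): payoffs 1.5, 2.8 → best response Std-B.
VendorX against (Std-D, Std-D): payoffs 2.9, 1.7 → best response Std-A.
VendorX against (Std-E, Std-C): payoffs 4.1, 2.6 → best response Std-A.
VendorX against (Std-E, Std-D): payoffs 0.6, 3.1 → best response Std-B.
VendorY against (Std-A, Std-C): payoffs 0, 1.5 → best response Std-E.
VendorY against (Std-A, Std-D): payoffs 3.1, 5.4 → best response Std-E.
VendorY against (Std-B, Std-C): payoffs 1.3, 1.4 → best response Std-E.
VendorY against (Std-B, Std-D): payoffs 2.1, 1.6 → best response Std-D.
VendorZ against (Std-A, Std-D): payoffs 2.8, 5.5 → best response Std-D.
VendorZ against (Std-A, Std-E): payoffs 1.2, 1.9 → best response Std-D.
VendorZ against (Std-B, Std-D): payoffs 5.3, 5.5 → best response Std-D.
VendorZ against (Std-B, Std-E): payoffs 0.2, 4.6 → best response Std-D.
No profile is a mutual best response for all players.

There is no pure-strategy Nash equilibrium.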